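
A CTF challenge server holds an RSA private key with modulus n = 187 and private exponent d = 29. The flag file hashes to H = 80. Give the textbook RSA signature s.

48

H^2 ≡ 80^2 = 6400 ≡ 42
H^4 ≡ 42^2 = 1764 ≡ 81
H^8 ≡ 81^2 = 6561 ≡ 16
H^16 ≡ 16^2 = 256 ≡ 69
29 = 16 + 8 + 4 + 1, so H^29 ≡ 69·16·81·80 ≡ 48 (mod 187)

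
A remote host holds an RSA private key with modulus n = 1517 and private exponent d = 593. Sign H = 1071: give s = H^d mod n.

H^2 ≡ 1071^2 = 1147041 ≡ 189
H^4 ≡ 189^2 = 35721 ≡ 830
H^8 ≡ 830^2 = 688900 ≡ 182
H^16 ≡ 182^2 = 33124 ≡ 1267
H^32 ≡ 1267^2 = 1605289 ≡ 303
H^64 ≡ 303^2 = 91809 ≡ 789
H^128 ≡ 789^2 = 622521 ≡ 551
H^256 ≡ 551^2 = 303601 ≡ 201
H^512 ≡ 201^2 = 40401 ≡ 959
593 = 512 + 64 + 16 + 1, so H^593 ≡ 959·789·1267·1071 ≡ 1351 (mod 1517)

1351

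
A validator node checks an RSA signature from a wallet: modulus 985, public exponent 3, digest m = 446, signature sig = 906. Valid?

Squares mod 985: sig^1≡906, sig^2≡331
3 = 2 + 1, so sig^3 ≡ 331·906 ≡ 446 (mod 985)
446 = m, so the signature checks out.

yes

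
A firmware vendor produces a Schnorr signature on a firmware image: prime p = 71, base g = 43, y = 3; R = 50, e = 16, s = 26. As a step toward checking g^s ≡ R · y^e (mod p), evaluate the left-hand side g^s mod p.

18

Squares mod 71: 43^1≡43, 43^2≡3, 43^4≡9, 43^8≡10, 43^16≡29
26 = 16 + 8 + 2, so 43^26 ≡ 29·10·3 ≡ 18 (mod 71)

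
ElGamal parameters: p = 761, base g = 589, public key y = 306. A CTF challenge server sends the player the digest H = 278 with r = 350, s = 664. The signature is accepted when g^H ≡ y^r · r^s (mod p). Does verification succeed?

fails

Left side g^H mod p:
Squares mod 761: 589^1≡589, 589^2≡666, 589^4≡654, 589^8≡34, 589^16≡395, 589^32≡20, 589^64≡400, 589^128≡190, 589^256≡333
278 = 256 + 16 + 4 + 2, so 589^278 ≡ 333·395·654·666 ≡ 627 (mod 761)
Right side y^r · r^s mod p:
Squares mod 761: 306^1≡306, 306^2≡33, 306^4≡328, 306^8≡283, 306^16≡184, 306^32≡372, 306^64≡643, 306^128≡226, 306^256≡89
350 = 256 + 64 + 16 + 8 + 4 + 2, so 306^350 ≡ 89·643·184·283·328·33 ≡ 399 (mod 761)
Squares mod 761: 350^1≡350, 350^2≡740, 350^4≡441, 350^8≡426, 350^16≡358, 350^32≡316, 350^64≡165, 350^128≡590, 350^256≡323, 350^512≡72
664 = 512 + 128 + 16 + 8, so 350^664 ≡ 72·590·358·426 ≡ 728 (mod 761)
399·728 = 290472 ≡ 531 (mod 761)
627 ≠ 531, so verification fails.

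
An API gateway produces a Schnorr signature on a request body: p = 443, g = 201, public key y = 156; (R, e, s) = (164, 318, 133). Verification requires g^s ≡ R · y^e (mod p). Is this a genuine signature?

genuine

g^s mod p:
201^2 = 40401 ≡ 88
201^4 ≡ 88^2 = 7744 ≡ 213
201^8 ≡ 213^2 = 45369 ≡ 183
201^16 ≡ 183^2 = 33489 ≡ 264
201^32 ≡ 264^2 = 69696 ≡ 145
201^64 ≡ 145^2 = 21025 ≡ 204
201^128 ≡ 204^2 = 41616 ≡ 417
133 = 128 + 4 + 1, so 201^133 ≡ 417·213·201 ≡ 121 (mod 443)
R · y^e mod p:
156^2 = 24336 ≡ 414
156^4 ≡ 414^2 = 171396 ≡ 398
156^8 ≡ 398^2 = 158404 ≡ 253
156^16 ≡ 253^2 = 64009 ≡ 217
156^32 ≡ 217^2 = 47089 ≡ 131
156^64 ≡ 131^2 = 17161 ≡ 327
156^128 ≡ 327^2 = 106929 ≡ 166
156^256 ≡ 166^2 = 27556 ≡ 90
318 = 256 + 32 + 16 + 8 + 4 + 2, so 156^318 ≡ 90·131·217·253·398·414 ≡ 360 (mod 443)
164·360 = 59040 ≡ 121 (mod 443)
121 ≡ 121 (mod 443); signature holds.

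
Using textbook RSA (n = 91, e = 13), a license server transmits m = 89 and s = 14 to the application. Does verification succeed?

fails

Squares mod 91: s^1≡14, s^2≡14, s^4≡14, s^8≡14
13 = 8 + 4 + 1, so s^13 ≡ 14·14·14 ≡ 14 (mod 91)
The recovered value 14 does not match the digest 89.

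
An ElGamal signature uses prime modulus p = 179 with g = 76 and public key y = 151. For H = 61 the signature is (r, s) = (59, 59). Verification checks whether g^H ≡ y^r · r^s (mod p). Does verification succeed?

Left side g^H mod p:
76^2 = 5776 ≡ 48
76^4 ≡ 48^2 = 2304 ≡ 156
76^8 ≡ 156^2 = 24336 ≡ 171
76^16 ≡ 171^2 = 29241 ≡ 64
76^32 ≡ 64^2 = 4096 ≡ 158
61 = 32 + 16 + 8 + 4 + 1, so 76^61 ≡ 158·64·171·156·76 ≡ 146 (mod 179)
Right side y^r · r^s mod p:
151^2 = 22801 ≡ 68
151^4 ≡ 68^2 = 4624 ≡ 149
151^8 ≡ 149^2 = 22201 ≡ 5
151^16 ≡ 5^2 = 25
151^32 ≡ 25^2 = 625 ≡ 88
59 = 32 + 16 + 8 + 2 + 1, so 151^59 ≡ 88·25·5·68·151 ≡ 74 (mod 179)
59^2 = 3481 ≡ 80
59^4 ≡ 80^2 = 6400 ≡ 135
59^8 ≡ 135^2 = 18225 ≡ 146
59^16 ≡ 146^2 = 21316 ≡ 15
59^32 ≡ 15^2 = 225 ≡ 46
59 = 32 + 16 + 8 + 2 + 1, so 59^59 ≡ 46·15·146·80·59 ≡ 64 (mod 179)
74·64 = 4736 ≡ 82 (mod 179)
146 ≠ 82, so verification fails.

fails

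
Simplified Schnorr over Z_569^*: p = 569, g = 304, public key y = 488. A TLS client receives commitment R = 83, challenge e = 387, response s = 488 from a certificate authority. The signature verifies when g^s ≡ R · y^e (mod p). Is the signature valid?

g^s mod p:
304^2 = 92416 ≡ 238
304^4 ≡ 238^2 = 56644 ≡ 313
304^8 ≡ 313^2 = 97969 ≡ 101
304^16 ≡ 101^2 = 10201 ≡ 528
304^32 ≡ 528^2 = 278784 ≡ 543
304^64 ≡ 543^2 = 294849 ≡ 107
304^128 ≡ 107^2 = 11449 ≡ 69
304^256 ≡ 69^2 = 4761 ≡ 209
488 = 256 + 128 + 64 + 32 + 8, so 304^488 ≡ 209·69·107·543·101 ≡ 469 (mod 569)
R · y^e mod p:
488^2 = 238144 ≡ 302
488^4 ≡ 302^2 = 91204 ≡ 164
488^8 ≡ 164^2 = 26896 ≡ 153
488^16 ≡ 153^2 = 23409 ≡ 80
488^32 ≡ 80^2 = 6400 ≡ 141
488^64 ≡ 141^2 = 19881 ≡ 535
488^128 ≡ 535^2 = 286225 ≡ 18
488^256 ≡ 18^2 = 324
387 = 256 + 128 + 2 + 1, so 488^387 ≡ 324·18·302·488 ≡ 141 (mod 569)
83·141 = 11703 ≡ 323 (mod 569)
469 ≠ 323; the check fails.

invalid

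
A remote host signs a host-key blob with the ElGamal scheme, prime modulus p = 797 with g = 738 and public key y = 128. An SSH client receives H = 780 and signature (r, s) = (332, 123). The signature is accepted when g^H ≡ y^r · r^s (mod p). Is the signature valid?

invalid

Left side g^H mod p:
Squares mod 797: 738^1≡738, 738^2≡293, 738^4≡570, 738^8≡521, 738^16≡461, 738^32≡519, 738^64≡772, 738^128≡625, 738^256≡95, 738^512≡258
780 = 512 + 256 + 8 + 4, so 738^780 ≡ 258·95·521·570 ≡ 695 (mod 797)
Right side y^r · r^s mod p:
Squares mod 797: 128^1≡128, 128^2≡444, 128^4≡277, 128^8≡217, 128^16≡66, 128^32≡371, 128^64≡557, 128^128≡216, 128^256≡430
332 = 256 + 64 + 8 + 4, so 128^332 ≡ 430·557·217·277 ≡ 653 (mod 797)
Squares mod 797: 332^1≡332, 332^2≡238, 332^4≡57, 332^8≡61, 332^16≡533, 332^32≡357, 332^64≡726
123 = 64 + 32 + 16 + 8 + 2 + 1, so 332^123 ≡ 726·357·533·61·238·332 ≡ 323 (mod 797)
653·323 = 210919 ≡ 511 (mod 797)
695 ≠ 511, so verification fails.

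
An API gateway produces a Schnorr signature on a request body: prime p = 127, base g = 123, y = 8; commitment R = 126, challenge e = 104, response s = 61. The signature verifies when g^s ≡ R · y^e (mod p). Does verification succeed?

fails

g^s mod p:
123^2 = 15129 ≡ 16
123^4 ≡ 16^2 = 256 ≡ 2
123^8 ≡ 2^2 = 4
123^16 ≡ 4^2 = 16
123^32 ≡ 16^2 = 256 ≡ 2
61 = 32 + 16 + 8 + 4 + 1, so 123^61 ≡ 2·16·4·2·123 ≡ 119 (mod 127)
R · y^e mod p:
8^2 = 64
8^4 ≡ 64^2 = 4096 ≡ 32
8^8 ≡ 32^2 = 1024 ≡ 8
8^16 ≡ 8^2 = 64
8^32 ≡ 64^2 = 4096 ≡ 32
8^64 ≡ 32^2 = 1024 ≡ 8
104 = 64 + 32 + 8, so 8^104 ≡ 8·32·8 ≡ 16 (mod 127)
126·16 = 2016 ≡ 111 (mod 127)
119 ≠ 111; the check fails.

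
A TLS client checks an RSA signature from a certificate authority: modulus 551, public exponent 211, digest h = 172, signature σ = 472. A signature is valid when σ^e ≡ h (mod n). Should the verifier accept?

reject

σ^211 mod 551 = 195
The recovered value 195 does not match the digest 172.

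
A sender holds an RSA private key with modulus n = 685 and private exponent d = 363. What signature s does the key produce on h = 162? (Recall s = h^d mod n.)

h^2 ≡ 162^2 = 26244 ≡ 214
h^4 ≡ 214^2 = 45796 ≡ 586
h^8 ≡ 586^2 = 343396 ≡ 211
h^16 ≡ 211^2 = 44521 ≡ 681
h^32 ≡ 681^2 = 463761 ≡ 16
h^64 ≡ 16^2 = 256
h^128 ≡ 256^2 = 65536 ≡ 461
h^256 ≡ 461^2 = 212521 ≡ 171
363 = 256 + 64 + 32 + 8 + 2 + 1, so h^363 ≡ 171·256·16·211·214·162 ≡ 443 (mod 685)

443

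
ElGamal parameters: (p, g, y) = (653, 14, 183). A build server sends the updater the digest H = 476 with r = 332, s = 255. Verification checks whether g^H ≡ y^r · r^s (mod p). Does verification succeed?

Left side g^H mod p:
14^2 = 196
14^4 ≡ 196^2 = 38416 ≡ 542
14^8 ≡ 542^2 = 293764 ≡ 567
14^16 ≡ 567^2 = 321489 ≡ 213
14^32 ≡ 213^2 = 45369 ≡ 312
14^64 ≡ 312^2 = 97344 ≡ 47
14^128 ≡ 47^2 = 2209 ≡ 250
14^256 ≡ 250^2 = 62500 ≡ 465
476 = 256 + 128 + 64 + 16 + 8 + 4, so 14^476 ≡ 465·250·47·213·567·542 ≡ 110 (mod 653)
Right side y^r · r^s mod p:
183^2 = 33489 ≡ 186
183^4 ≡ 186^2 = 34596 ≡ 640
183^8 ≡ 640^2 = 409600 ≡ 169
183^16 ≡ 169^2 = 28561 ≡ 482
183^32 ≡ 482^2 = 232324 ≡ 509
183^64 ≡ 509^2 = 259081 ≡ 493
183^128 ≡ 493^2 = 243049 ≡ 133
183^256 ≡ 133^2 = 17689 ≡ 58
332 = 256 + 64 + 8 + 4, so 183^332 ≡ 58·493·169·640 ≡ 194 (mod 653)
332^2 = 110224 ≡ 520
332^4 ≡ 520^2 = 270400 ≡ 58
332^8 ≡ 58^2 = 3364 ≡ 99
332^16 ≡ 99^2 = 9801 ≡ 6
332^32 ≡ 6^2 = 36
332^64 ≡ 36^2 = 1296 ≡ 643
332^128 ≡ 643^2 = 413449 ≡ 100
255 = 128 + 64 + 32 + 16 + 8 + 4 + 2 + 1, so 332^255 ≡ 100·643·36·6·99·58·520·332 ≡ 156 (mod 653)
194·156 = 30264 ≡ 226 (mod 653)
110 ≠ 226, so verification fails.

fails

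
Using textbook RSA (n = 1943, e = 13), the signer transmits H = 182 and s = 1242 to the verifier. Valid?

no

s^2 ≡ 1242^2 = 1542564 ≡ 1765
s^4 ≡ 1765^2 = 3115225 ≡ 596
s^8 ≡ 596^2 = 355216 ≡ 1590
13 = 8 + 4 + 1, so s^13 ≡ 1590·596·1242 ≡ 516 (mod 1943)
The recovered value 516 does not match the digest 182.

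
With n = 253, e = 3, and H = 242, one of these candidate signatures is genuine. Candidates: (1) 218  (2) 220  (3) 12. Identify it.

Candidate 1: Squares mod 253: 218^1≡218, 218^2≡213; 3 = 2 + 1, so 218^3 ≡ 213·218 ≡ 135 (mod 253)
Candidate 2: Squares mod 253: 220^1≡220, 220^2≡77; 3 = 2 + 1, so 220^3 ≡ 77·220 ≡ 242 (mod 253)
  → matches H = 242
Candidate 3: Squares mod 253: 12^1≡12, 12^2≡144; 3 = 2 + 1, so 12^3 ≡ 144·12 ≡ 210 (mod 253)

2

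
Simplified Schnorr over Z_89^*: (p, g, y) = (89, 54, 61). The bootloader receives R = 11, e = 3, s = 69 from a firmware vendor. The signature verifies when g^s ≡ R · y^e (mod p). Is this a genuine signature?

forged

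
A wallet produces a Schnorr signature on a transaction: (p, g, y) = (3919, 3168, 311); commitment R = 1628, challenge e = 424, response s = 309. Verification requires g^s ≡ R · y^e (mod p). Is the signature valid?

valid

g^s mod p:
3168^2 = 10036224 ≡ 3584
3168^4 ≡ 3584^2 = 12845056 ≡ 2493
3168^8 ≡ 2493^2 = 6215049 ≡ 3434
3168^16 ≡ 3434^2 = 11792356 ≡ 85
3168^32 ≡ 85^2 = 7225 ≡ 3306
3168^64 ≡ 3306^2 = 10929636 ≡ 3464
3168^128 ≡ 3464^2 = 11999296 ≡ 3237
3168^256 ≡ 3237^2 = 10478169 ≡ 2682
309 = 256 + 32 + 16 + 4 + 1, so 3168^309 ≡ 2682·3306·85·2493·3168 ≡ 602 (mod 3919)
R · y^e mod p:
311^2 = 96721 ≡ 2665
311^4 ≡ 2665^2 = 7102225 ≡ 997
311^8 ≡ 997^2 = 994009 ≡ 2502
311^16 ≡ 2502^2 = 6260004 ≡ 1361
311^32 ≡ 1361^2 = 1852321 ≡ 2553
311^64 ≡ 2553^2 = 6517809 ≡ 512
311^128 ≡ 512^2 = 262144 ≡ 3490
311^256 ≡ 3490^2 = 12180100 ≡ 3767
424 = 256 + 128 + 32 + 8, so 311^424 ≡ 3767·3490·2553·2502 ≡ 1671 (mod 3919)
1628·1671 = 2720388 ≡ 602 (mod 3919)
602 ≡ 602 (mod 3919); signature holds.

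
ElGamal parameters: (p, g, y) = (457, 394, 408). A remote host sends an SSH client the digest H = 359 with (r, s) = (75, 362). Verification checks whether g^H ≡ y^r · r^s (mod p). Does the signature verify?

Left side g^H mod p:
394^2 = 155236 ≡ 313
394^4 ≡ 313^2 = 97969 ≡ 171
394^8 ≡ 171^2 = 29241 ≡ 450
394^16 ≡ 450^2 = 202500 ≡ 49
394^32 ≡ 49^2 = 2401 ≡ 116
394^64 ≡ 116^2 = 13456 ≡ 203
394^128 ≡ 203^2 = 41209 ≡ 79
394^256 ≡ 79^2 = 6241 ≡ 300
359 = 256 + 64 + 32 + 4 + 2 + 1, so 394^359 ≡ 300·203·116·171·313·394 ≡ 112 (mod 457)
Right side y^r · r^s mod p:
408^2 = 166464 ≡ 116
408^4 ≡ 116^2 = 13456 ≡ 203
408^8 ≡ 203^2 = 41209 ≡ 79
408^16 ≡ 79^2 = 6241 ≡ 300
408^32 ≡ 300^2 = 90000 ≡ 428
408^64 ≡ 428^2 = 183184 ≡ 384
75 = 64 + 8 + 2 + 1, so 408^75 ≡ 384·79·116·408 ≡ 389 (mod 457)
75^2 = 5625 ≡ 141
75^4 ≡ 141^2 = 19881 ≡ 230
75^8 ≡ 230^2 = 52900 ≡ 345
75^16 ≡ 345^2 = 119025 ≡ 205
75^32 ≡ 205^2 = 42025 ≡ 438
75^64 ≡ 438^2 = 191844 ≡ 361
75^128 ≡ 361^2 = 130321 ≡ 76
75^256 ≡ 76^2 = 5776 ≡ 292
362 = 256 + 64 + 32 + 8 + 2, so 75^362 ≡ 292·361·438·345·141 ≡ 79 (mod 457)
389·79 = 30731 ≡ 112 (mod 457)
112 ≡ 112 (mod 457), so the signature is genuine.

verifies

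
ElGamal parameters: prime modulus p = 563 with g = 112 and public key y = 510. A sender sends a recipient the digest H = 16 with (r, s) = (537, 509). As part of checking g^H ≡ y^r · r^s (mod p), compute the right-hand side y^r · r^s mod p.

297

Squares mod 563: 510^1≡510, 510^2≡557, 510^4≡36, 510^8≡170, 510^16≡187, 510^32≡63, 510^64≡28, 510^128≡221, 510^256≡423, 510^512≡458
537 = 512 + 16 + 8 + 1, so 510^537 ≡ 458·187·170·510 ≡ 423 (mod 563)
Squares mod 563: 537^1≡537, 537^2≡113, 537^4≡383, 537^8≡309, 537^16≡334, 537^32≡82, 537^64≡531, 537^128≡461, 537^256≡270
509 = 256 + 128 + 64 + 32 + 16 + 8 + 4 + 1, so 537^509 ≡ 270·461·531·82·334·309·383·537 ≡ 396 (mod 563)
y^r · r^s ≡ 423·396 = 167508 ≡ 297 (mod 563)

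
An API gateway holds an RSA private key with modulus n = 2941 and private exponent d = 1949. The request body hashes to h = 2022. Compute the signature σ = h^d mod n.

322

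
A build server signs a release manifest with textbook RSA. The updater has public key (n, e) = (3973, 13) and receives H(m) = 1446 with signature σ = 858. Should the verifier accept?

reject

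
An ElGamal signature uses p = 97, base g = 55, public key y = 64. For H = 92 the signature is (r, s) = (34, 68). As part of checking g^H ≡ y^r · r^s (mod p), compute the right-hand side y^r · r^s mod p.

50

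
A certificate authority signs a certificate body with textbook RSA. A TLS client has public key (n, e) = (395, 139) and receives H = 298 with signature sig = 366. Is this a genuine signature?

sig^2 ≡ 366^2 = 133956 ≡ 51
sig^4 ≡ 51^2 = 2601 ≡ 231
sig^8 ≡ 231^2 = 53361 ≡ 36
sig^16 ≡ 36^2 = 1296 ≡ 111
sig^32 ≡ 111^2 = 12321 ≡ 76
sig^64 ≡ 76^2 = 5776 ≡ 246
sig^128 ≡ 246^2 = 60516 ≡ 81
139 = 128 + 8 + 2 + 1, so sig^139 ≡ 81·36·51·366 ≡ 241 (mod 395)
241 ≠ 298, so verification fails.

forged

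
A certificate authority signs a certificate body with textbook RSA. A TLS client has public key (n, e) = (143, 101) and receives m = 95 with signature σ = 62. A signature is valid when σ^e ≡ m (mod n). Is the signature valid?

valid

σ^2 ≡ 62^2 = 3844 ≡ 126
σ^4 ≡ 126^2 = 15876 ≡ 3
σ^8 ≡ 3^2 = 9
σ^16 ≡ 9^2 = 81
σ^32 ≡ 81^2 = 6561 ≡ 126
σ^64 ≡ 126^2 = 15876 ≡ 3
101 = 64 + 32 + 4 + 1, so σ^101 ≡ 3·126·3·62 ≡ 95 (mod 143)
Since 95 equals the digest 95, verification succeeds.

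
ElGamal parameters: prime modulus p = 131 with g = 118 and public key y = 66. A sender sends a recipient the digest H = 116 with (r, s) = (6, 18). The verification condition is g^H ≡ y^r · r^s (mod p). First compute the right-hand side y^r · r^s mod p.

66^2 = 4356 ≡ 33
66^4 ≡ 33^2 = 1089 ≡ 41
6 = 4 + 2, so 66^6 ≡ 41·33 ≡ 43 (mod 131)
6^2 = 36
6^4 ≡ 36^2 = 1296 ≡ 117
6^8 ≡ 117^2 = 13689 ≡ 65
6^16 ≡ 65^2 = 4225 ≡ 33
18 = 16 + 2, so 6^18 ≡ 33·36 ≡ 9 (mod 131)
y^r · r^s ≡ 43·9 = 387 ≡ 125 (mod 131)

125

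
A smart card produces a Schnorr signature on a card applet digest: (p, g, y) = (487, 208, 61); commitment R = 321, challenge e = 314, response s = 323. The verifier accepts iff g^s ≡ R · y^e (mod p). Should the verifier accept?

accept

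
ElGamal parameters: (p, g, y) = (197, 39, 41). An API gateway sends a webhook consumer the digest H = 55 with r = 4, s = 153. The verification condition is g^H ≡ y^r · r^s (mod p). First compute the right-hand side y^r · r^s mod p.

107

41^2 = 1681 ≡ 105
41^4 ≡ 105^2 = 11025 ≡ 190
4^2 = 16
4^4 ≡ 16^2 = 256 ≡ 59
4^8 ≡ 59^2 = 3481 ≡ 132
4^16 ≡ 132^2 = 17424 ≡ 88
4^32 ≡ 88^2 = 7744 ≡ 61
4^64 ≡ 61^2 = 3721 ≡ 175
4^128 ≡ 175^2 = 30625 ≡ 90
153 = 128 + 16 + 8 + 1, so 4^153 ≡ 90·88·132·4 ≡ 41 (mod 197)
y^r · r^s ≡ 190·41 = 7790 ≡ 107 (mod 197)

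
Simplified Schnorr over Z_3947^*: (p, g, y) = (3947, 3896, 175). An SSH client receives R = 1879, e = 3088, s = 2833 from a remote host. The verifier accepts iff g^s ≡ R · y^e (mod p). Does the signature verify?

g^s mod p:
Squares mod 3947: 3896^1≡3896, 3896^2≡2601, 3896^4≡43, 3896^8≡1849, 3896^16≡699, 3896^32≡3120, 3896^64≡1098, 3896^128≡1769, 3896^256≡3337, 3896^512≡1082, 3896^1024≡2412, 3896^2048≡3813
2833 = 2048 + 512 + 256 + 16 + 1, so 3896^2833 ≡ 3813·1082·3337·699·3896 ≡ 558 (mod 3947)
R · y^e mod p:
Squares mod 3947: 175^1≡175, 175^2≡2996, 175^4≡538, 175^8≡1313, 175^16≡3077, 175^32≡3023, 175^64≡1224, 175^128≡2263, 175^256≡1910, 175^512≡1072, 175^1024≡607, 175^2048≡1378
3088 = 2048 + 1024 + 16, so 175^3088 ≡ 1378·607·3077 ≡ 370 (mod 3947)
1879·370 = 695230 ≡ 558 (mod 3947)
558 ≡ 558 (mod 3947); signature holds.

verifies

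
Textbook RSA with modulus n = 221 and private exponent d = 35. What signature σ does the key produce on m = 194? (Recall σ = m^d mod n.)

m^2 ≡ 194^2 = 37636 ≡ 66
m^4 ≡ 66^2 = 4356 ≡ 157
m^8 ≡ 157^2 = 24649 ≡ 118
m^16 ≡ 118^2 = 13924 ≡ 1
m^32 ≡ 1^2 = 1
35 = 32 + 2 + 1, so m^35 ≡ 1·66·194 ≡ 207 (mod 221)

207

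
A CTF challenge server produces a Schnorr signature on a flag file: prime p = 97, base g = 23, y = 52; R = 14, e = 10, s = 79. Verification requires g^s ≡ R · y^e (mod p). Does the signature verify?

g^s mod p:
23^2 = 529 ≡ 44
23^4 ≡ 44^2 = 1936 ≡ 93
23^8 ≡ 93^2 = 8649 ≡ 16
23^16 ≡ 16^2 = 256 ≡ 62
23^32 ≡ 62^2 = 3844 ≡ 61
23^64 ≡ 61^2 = 3721 ≡ 35
79 = 64 + 8 + 4 + 2 + 1, so 23^79 ≡ 35·16·93·44·23 ≡ 10 (mod 97)
R · y^e mod p:
52^2 = 2704 ≡ 85
52^4 ≡ 85^2 = 7225 ≡ 47
52^8 ≡ 47^2 = 2209 ≡ 75
10 = 8 + 2, so 52^10 ≡ 75·85 ≡ 70 (mod 97)
14·70 = 980 ≡ 10 (mod 97)
10 ≡ 10 (mod 97); signature holds.

verifies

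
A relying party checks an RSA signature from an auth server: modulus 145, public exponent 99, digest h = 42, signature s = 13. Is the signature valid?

s^2 ≡ 13^2 = 169 ≡ 24
s^4 ≡ 24^2 = 576 ≡ 141
s^8 ≡ 141^2 = 19881 ≡ 16
s^16 ≡ 16^2 = 256 ≡ 111
s^32 ≡ 111^2 = 12321 ≡ 141
s^64 ≡ 141^2 = 19881 ≡ 16
99 = 64 + 32 + 2 + 1, so s^99 ≡ 16·141·24·13 ≡ 42 (mod 145)
s^99 mod 145 = 42 matches h.

valid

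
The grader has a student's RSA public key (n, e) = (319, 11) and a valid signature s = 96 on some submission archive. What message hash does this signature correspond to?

s^2 ≡ 96^2 = 9216 ≡ 284
s^4 ≡ 284^2 = 80656 ≡ 268
s^8 ≡ 268^2 = 71824 ≡ 49
11 = 8 + 2 + 1, so s^11 ≡ 49·284·96 ≡ 283 (mod 319)

283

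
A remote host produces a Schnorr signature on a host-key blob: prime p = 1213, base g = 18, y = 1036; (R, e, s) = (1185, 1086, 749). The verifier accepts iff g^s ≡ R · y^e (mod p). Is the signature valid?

g^s mod p:
18^2 = 324
18^4 ≡ 324^2 = 104976 ≡ 658
18^8 ≡ 658^2 = 432964 ≡ 1136
18^16 ≡ 1136^2 = 1290496 ≡ 1077
18^32 ≡ 1077^2 = 1159929 ≡ 301
18^64 ≡ 301^2 = 90601 ≡ 839
18^128 ≡ 839^2 = 703921 ≡ 381
18^256 ≡ 381^2 = 145161 ≡ 814
18^512 ≡ 814^2 = 662596 ≡ 298
749 = 512 + 128 + 64 + 32 + 8 + 4 + 1, so 18^749 ≡ 298·381·839·301·1136·658·18 ≡ 857 (mod 1213)
R · y^e mod p:
1036^2 = 1073296 ≡ 1004
1036^4 ≡ 1004^2 = 1008016 ≡ 13
1036^8 ≡ 13^2 = 169
1036^16 ≡ 169^2 = 28561 ≡ 662
1036^32 ≡ 662^2 = 438244 ≡ 351
1036^64 ≡ 351^2 = 123201 ≡ 688
1036^128 ≡ 688^2 = 473344 ≡ 274
1036^256 ≡ 274^2 = 75076 ≡ 1083
1036^512 ≡ 1083^2 = 1172889 ≡ 1131
1036^1024 ≡ 1131^2 = 1279161 ≡ 659
1086 = 1024 + 32 + 16 + 8 + 4 + 2, so 1036^1086 ≡ 659·351·662·169·13·1004 ≡ 1075 (mod 1213)
1185·1075 = 1273875 ≡ 225 (mod 1213)
857 ≠ 225; the check fails.

invalid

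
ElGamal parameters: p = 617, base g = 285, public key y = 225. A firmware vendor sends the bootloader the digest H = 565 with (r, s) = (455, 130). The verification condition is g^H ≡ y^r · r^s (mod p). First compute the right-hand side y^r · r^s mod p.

225^2 = 50625 ≡ 31
225^4 ≡ 31^2 = 961 ≡ 344
225^8 ≡ 344^2 = 118336 ≡ 489
225^16 ≡ 489^2 = 239121 ≡ 342
225^32 ≡ 342^2 = 116964 ≡ 351
225^64 ≡ 351^2 = 123201 ≡ 418
225^128 ≡ 418^2 = 174724 ≡ 113
225^256 ≡ 113^2 = 12769 ≡ 429
455 = 256 + 128 + 64 + 4 + 2 + 1, so 225^455 ≡ 429·113·418·344·31·225 ≡ 273 (mod 617)
455^2 = 207025 ≡ 330
455^4 ≡ 330^2 = 108900 ≡ 308
455^8 ≡ 308^2 = 94864 ≡ 463
455^16 ≡ 463^2 = 214369 ≡ 270
455^32 ≡ 270^2 = 72900 ≡ 94
455^64 ≡ 94^2 = 8836 ≡ 198
455^128 ≡ 198^2 = 39204 ≡ 333
130 = 128 + 2, so 455^130 ≡ 333·330 ≡ 64 (mod 617)
y^r · r^s ≡ 273·64 = 17472 ≡ 196 (mod 617)

196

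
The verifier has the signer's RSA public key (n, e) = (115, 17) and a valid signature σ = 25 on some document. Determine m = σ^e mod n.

110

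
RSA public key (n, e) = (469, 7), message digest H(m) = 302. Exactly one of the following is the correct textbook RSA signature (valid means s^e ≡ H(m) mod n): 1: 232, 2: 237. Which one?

1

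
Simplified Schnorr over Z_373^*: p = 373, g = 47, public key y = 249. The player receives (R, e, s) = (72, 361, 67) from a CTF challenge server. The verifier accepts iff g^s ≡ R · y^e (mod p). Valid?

g^s mod p:
Squares mod 373: 47^1≡47, 47^2≡344, 47^4≡95, 47^8≡73, 47^16≡107, 47^32≡259, 47^64≡314
67 = 64 + 2 + 1, so 47^67 ≡ 314·344·47 ≡ 222 (mod 373)
R · y^e mod p:
Squares mod 373: 249^1≡249, 249^2≡83, 249^4≡175, 249^8≡39, 249^16≡29, 249^32≡95, 249^64≡73, 249^128≡107, 249^256≡259
361 = 256 + 64 + 32 + 8 + 1, so 249^361 ≡ 259·73·95·39·249 ≡ 345 (mod 373)
72·345 = 24840 ≡ 222 (mod 373)
222 ≡ 222 (mod 373); signature holds.

yes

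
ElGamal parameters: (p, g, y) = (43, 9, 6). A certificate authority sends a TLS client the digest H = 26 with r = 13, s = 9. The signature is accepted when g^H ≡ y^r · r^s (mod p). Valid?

Left side g^H mod p:
9^26 mod 43 = 10
Right side y^r · r^s mod p:
6^13 mod 43 = 6
13^9 mod 43 = 21
6·21 = 126 ≡ 40 (mod 43)
10 ≠ 40, so verification fails.

no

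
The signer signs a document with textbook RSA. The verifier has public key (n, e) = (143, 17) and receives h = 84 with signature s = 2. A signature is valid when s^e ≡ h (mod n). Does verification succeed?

passes

s^2 ≡ 2^2 = 4
s^4 ≡ 4^2 = 16
s^8 ≡ 16^2 = 256 ≡ 113
s^16 ≡ 113^2 = 12769 ≡ 42
17 = 16 + 1, so s^17 ≡ 42·2 ≡ 84 (mod 143)
84 = h, so the signature checks out.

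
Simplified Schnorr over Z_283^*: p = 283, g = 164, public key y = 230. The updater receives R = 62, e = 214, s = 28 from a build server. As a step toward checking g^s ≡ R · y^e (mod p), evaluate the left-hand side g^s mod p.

Squares mod 283: 164^1≡164, 164^2≡11, 164^4≡121, 164^8≡208, 164^16≡248
28 = 16 + 8 + 4, so 164^28 ≡ 248·208·121 ≡ 99 (mod 283)

99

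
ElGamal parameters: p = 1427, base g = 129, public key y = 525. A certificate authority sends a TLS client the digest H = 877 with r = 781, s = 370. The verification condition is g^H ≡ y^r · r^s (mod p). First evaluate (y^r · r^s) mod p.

923

525^2 = 275625 ≡ 214
525^4 ≡ 214^2 = 45796 ≡ 132
525^8 ≡ 132^2 = 17424 ≡ 300
525^16 ≡ 300^2 = 90000 ≡ 99
525^32 ≡ 99^2 = 9801 ≡ 1239
525^64 ≡ 1239^2 = 1535121 ≡ 1096
525^128 ≡ 1096^2 = 1201216 ≡ 1109
525^256 ≡ 1109^2 = 1229881 ≡ 1234
525^512 ≡ 1234^2 = 1522756 ≡ 147
781 = 512 + 256 + 8 + 4 + 1, so 525^781 ≡ 147·1234·300·132·525 ≡ 545 (mod 1427)
781^2 = 609961 ≡ 632
781^4 ≡ 632^2 = 399424 ≡ 1291
781^8 ≡ 1291^2 = 1666681 ≡ 1372
781^16 ≡ 1372^2 = 1882384 ≡ 171
781^32 ≡ 171^2 = 29241 ≡ 701
781^64 ≡ 701^2 = 491401 ≡ 513
781^128 ≡ 513^2 = 263169 ≡ 601
781^256 ≡ 601^2 = 361201 ≡ 170
370 = 256 + 64 + 32 + 16 + 2, so 781^370 ≡ 170·513·701·171·632 ≡ 816 (mod 1427)
y^r · r^s ≡ 545·816 = 444720 ≡ 923 (mod 1427)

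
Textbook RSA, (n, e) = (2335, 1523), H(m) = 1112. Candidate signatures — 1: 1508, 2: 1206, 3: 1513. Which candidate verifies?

Candidate 1: Squares mod 2335: 1508^1≡1508, 1508^2≡2109, 1508^4≡2041, 1508^8≡41, 1508^16≡1681, 1508^32≡411, 1508^64≡801, 1508^128≡1811, 1508^256≡1381, 1508^512≡1801, 1508^1024≡286; 1523 = 1024 + 256 + 128 + 64 + 32 + 16 + 2 + 1, so 1508^1523 ≡ 286·1381·1811·801·411·1681·2109·1508 ≡ 1112 (mod 2335)
  → matches H(m) = 1112
Candidate 2: Squares mod 2335: 1206^1≡1206, 1206^2≡2066, 1206^4≡2311, 1206^8≡576, 1206^16≡206, 1206^32≡406, 1206^64≡1386, 1206^128≡1626, 1206^256≡656, 1206^512≡696, 1206^1024≡1071; 1523 = 1024 + 256 + 128 + 64 + 32 + 16 + 2 + 1, so 1206^1523 ≡ 1071·656·1626·1386·406·206·2066·1206 ≡ 1186 (mod 2335)
Candidate 3: Squares mod 2335: 1513^1≡1513, 1513^2≡869, 1513^4≡956, 1513^8≡951, 1513^16≡756, 1513^32≡1796, 1513^64≡981, 1513^128≡341, 1513^256≡1866, 1513^512≡471, 1513^1024≡16; 1523 = 1024 + 256 + 128 + 64 + 32 + 16 + 2 + 1, so 1513^1523 ≡ 16·1866·341·981·1796·756·869·1513 ≡ 802 (mod 2335)

1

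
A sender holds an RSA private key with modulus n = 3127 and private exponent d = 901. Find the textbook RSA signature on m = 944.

2773

m^2 ≡ 944^2 = 891136 ≡ 3068
m^4 ≡ 3068^2 = 9412624 ≡ 354
m^8 ≡ 354^2 = 125316 ≡ 236
m^16 ≡ 236^2 = 55696 ≡ 2537
m^32 ≡ 2537^2 = 6436369 ≡ 1003
m^64 ≡ 1003^2 = 1006009 ≡ 2242
m^128 ≡ 2242^2 = 5026564 ≡ 1475
m^256 ≡ 1475^2 = 2175625 ≡ 2360
m^512 ≡ 2360^2 = 5569600 ≡ 413
901 = 512 + 256 + 128 + 4 + 1, so m^901 ≡ 413·2360·1475·354·944 ≡ 2773 (mod 3127)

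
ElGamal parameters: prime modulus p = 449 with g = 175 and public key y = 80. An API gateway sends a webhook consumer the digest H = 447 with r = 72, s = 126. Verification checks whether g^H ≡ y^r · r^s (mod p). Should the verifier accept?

reject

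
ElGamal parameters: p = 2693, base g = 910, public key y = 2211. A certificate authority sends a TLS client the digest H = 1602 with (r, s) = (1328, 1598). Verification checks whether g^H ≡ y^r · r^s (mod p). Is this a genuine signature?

Left side g^H mod p:
910^1602 mod 2693 = 367
Right side y^r · r^s mod p:
2211^1328 mod 2693 = 2664
1328^1598 mod 2693 = 1566
2664·1566 = 4171824 ≡ 367 (mod 2693)
367 ≡ 367 (mod 2693), so the signature is genuine.

genuine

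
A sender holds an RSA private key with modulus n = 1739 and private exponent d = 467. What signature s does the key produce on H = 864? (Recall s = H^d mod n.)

Squares mod 1739: H^1≡864, H^2≡465, H^4≡589, H^8≡860, H^16≡525, H^32≡863, H^64≡477, H^128≡1459, H^256≡145
467 = 256 + 128 + 64 + 16 + 2 + 1, so H^467 ≡ 145·1459·477·525·465·864 ≡ 1463 (mod 1739)

1463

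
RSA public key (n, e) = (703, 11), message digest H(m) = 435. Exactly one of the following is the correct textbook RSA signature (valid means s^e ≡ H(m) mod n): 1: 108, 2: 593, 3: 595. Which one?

3

Candidate 1: Squares mod 703: 108^1≡108, 108^2≡416, 108^4≡118, 108^8≡567; 11 = 8 + 2 + 1, so 108^11 ≡ 567·416·108 ≡ 268 (mod 703)
Candidate 2: Squares mod 703: 593^1≡593, 593^2≡149, 593^4≡408, 593^8≡556; 11 = 8 + 2 + 1, so 593^11 ≡ 556·149·593 ≡ 149 (mod 703)
Candidate 3: Squares mod 703: 595^1≡595, 595^2≡416, 595^4≡118, 595^8≡567; 11 = 8 + 2 + 1, so 595^11 ≡ 567·416·595 ≡ 435 (mod 703)
  → matches H(m) = 435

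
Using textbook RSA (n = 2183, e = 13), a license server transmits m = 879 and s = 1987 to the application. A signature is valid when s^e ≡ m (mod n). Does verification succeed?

s^2 ≡ 1987^2 = 3948169 ≡ 1305
s^4 ≡ 1305^2 = 1703025 ≡ 285
s^8 ≡ 285^2 = 81225 ≡ 454
13 = 8 + 4 + 1, so s^13 ≡ 454·285·1987 ≡ 1654 (mod 2183)
1654 ≠ 879, so verification fails.

fails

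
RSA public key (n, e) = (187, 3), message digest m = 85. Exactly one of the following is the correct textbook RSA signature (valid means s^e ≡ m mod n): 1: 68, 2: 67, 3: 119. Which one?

Candidate 1: 68^3 mod 187 = 85
  → matches m = 85
Candidate 2: 67^3 mod 187 = 67
Candidate 3: 119^3 mod 187 = 102

1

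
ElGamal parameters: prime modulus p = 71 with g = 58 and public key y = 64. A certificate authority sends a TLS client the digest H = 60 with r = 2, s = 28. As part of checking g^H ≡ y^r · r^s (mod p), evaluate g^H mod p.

58^2 = 3364 ≡ 27
58^4 ≡ 27^2 = 729 ≡ 19
58^8 ≡ 19^2 = 361 ≡ 6
58^16 ≡ 6^2 = 36
58^32 ≡ 36^2 = 1296 ≡ 18
60 = 32 + 16 + 8 + 4, so 58^60 ≡ 18·36·6·19 ≡ 32 (mod 71)

32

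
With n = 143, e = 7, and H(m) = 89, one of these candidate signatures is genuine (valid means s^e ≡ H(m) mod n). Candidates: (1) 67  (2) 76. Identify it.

Candidate 1: 67^2 = 4489 ≡ 56; 67^4 ≡ 56^2 = 3136 ≡ 133; 7 = 4 + 2 + 1, so 67^7 ≡ 133·56·67 ≡ 89 (mod 143)
  → matches H(m) = 89
Candidate 2: 76^2 = 5776 ≡ 56; 76^4 ≡ 56^2 = 3136 ≡ 133; 7 = 4 + 2 + 1, so 76^7 ≡ 133·56·76 ≡ 54 (mod 143)

1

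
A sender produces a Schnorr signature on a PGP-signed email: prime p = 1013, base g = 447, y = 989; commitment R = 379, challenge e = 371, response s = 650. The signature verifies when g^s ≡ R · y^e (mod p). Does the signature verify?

verifies

g^s mod p:
447^2 = 199809 ≡ 248
447^4 ≡ 248^2 = 61504 ≡ 724
447^8 ≡ 724^2 = 524176 ≡ 455
447^16 ≡ 455^2 = 207025 ≡ 373
447^32 ≡ 373^2 = 139129 ≡ 348
447^64 ≡ 348^2 = 121104 ≡ 557
447^128 ≡ 557^2 = 310249 ≡ 271
447^256 ≡ 271^2 = 73441 ≡ 505
447^512 ≡ 505^2 = 255025 ≡ 762
650 = 512 + 128 + 8 + 2, so 447^650 ≡ 762·271·455·248 ≡ 217 (mod 1013)
R · y^e mod p:
989^2 = 978121 ≡ 576
989^4 ≡ 576^2 = 331776 ≡ 525
989^8 ≡ 525^2 = 275625 ≡ 89
989^16 ≡ 89^2 = 7921 ≡ 830
989^32 ≡ 830^2 = 688900 ≡ 60
989^64 ≡ 60^2 = 3600 ≡ 561
989^128 ≡ 561^2 = 314721 ≡ 691
989^256 ≡ 691^2 = 477481 ≡ 358
371 = 256 + 64 + 32 + 16 + 2 + 1, so 989^371 ≡ 358·561·60·830·576·989 ≡ 765 (mod 1013)
379·765 = 289935 ≡ 217 (mod 1013)
217 ≡ 217 (mod 1013); signature holds.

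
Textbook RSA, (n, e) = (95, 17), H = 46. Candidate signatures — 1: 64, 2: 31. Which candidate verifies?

2

Candidate 1: 64^2 = 4096 ≡ 11; 64^4 ≡ 11^2 = 121 ≡ 26; 64^8 ≡ 26^2 = 676 ≡ 11; 64^16 ≡ 11^2 = 121 ≡ 26; 17 = 16 + 1, so 64^17 ≡ 26·64 ≡ 49 (mod 95)
Candidate 2: 31^2 = 961 ≡ 11; 31^4 ≡ 11^2 = 121 ≡ 26; 31^8 ≡ 26^2 = 676 ≡ 11; 31^16 ≡ 11^2 = 121 ≡ 26; 17 = 16 + 1, so 31^17 ≡ 26·31 ≡ 46 (mod 95)
  → matches H = 46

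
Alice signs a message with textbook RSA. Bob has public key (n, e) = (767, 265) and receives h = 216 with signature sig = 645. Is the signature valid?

sig^2 ≡ 645^2 = 416025 ≡ 311
sig^4 ≡ 311^2 = 96721 ≡ 79
sig^8 ≡ 79^2 = 6241 ≡ 105
sig^16 ≡ 105^2 = 11025 ≡ 287
sig^32 ≡ 287^2 = 82369 ≡ 300
sig^64 ≡ 300^2 = 90000 ≡ 261
sig^128 ≡ 261^2 = 68121 ≡ 625
sig^256 ≡ 625^2 = 390625 ≡ 222
265 = 256 + 8 + 1, so sig^265 ≡ 222·105·645 ≡ 216 (mod 767)
sig^265 mod 767 = 216 matches h.

valid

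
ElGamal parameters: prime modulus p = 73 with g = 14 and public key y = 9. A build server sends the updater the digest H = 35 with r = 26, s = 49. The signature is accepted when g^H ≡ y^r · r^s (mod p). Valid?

Left side g^H mod p:
14^2 = 196 ≡ 50
14^4 ≡ 50^2 = 2500 ≡ 18
14^8 ≡ 18^2 = 324 ≡ 32
14^16 ≡ 32^2 = 1024 ≡ 2
14^32 ≡ 2^2 = 4
35 = 32 + 2 + 1, so 14^35 ≡ 4·50·14 ≡ 26 (mod 73)
Right side y^r · r^s mod p:
9^2 = 81 ≡ 8
9^4 ≡ 8^2 = 64
9^8 ≡ 64^2 = 4096 ≡ 8
9^16 ≡ 8^2 = 64
26 = 16 + 8 + 2, so 9^26 ≡ 64·8·8 ≡ 8 (mod 73)
26^2 = 676 ≡ 19
26^4 ≡ 19^2 = 361 ≡ 69
26^8 ≡ 69^2 = 4761 ≡ 16
26^16 ≡ 16^2 = 256 ≡ 37
26^32 ≡ 37^2 = 1369 ≡ 55
49 = 32 + 16 + 1, so 26^49 ≡ 55·37·26 ≡ 58 (mod 73)
8·58 = 464 ≡ 26 (mod 73)
26 ≡ 26 (mod 73), so the signature is genuine.

yes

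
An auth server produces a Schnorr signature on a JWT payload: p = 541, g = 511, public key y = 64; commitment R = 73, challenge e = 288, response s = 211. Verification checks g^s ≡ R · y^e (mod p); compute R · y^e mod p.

258

64^2 = 4096 ≡ 309
64^4 ≡ 309^2 = 95481 ≡ 265
64^8 ≡ 265^2 = 70225 ≡ 436
64^16 ≡ 436^2 = 190096 ≡ 205
64^32 ≡ 205^2 = 42025 ≡ 368
64^64 ≡ 368^2 = 135424 ≡ 174
64^128 ≡ 174^2 = 30276 ≡ 521
64^256 ≡ 521^2 = 271441 ≡ 400
288 = 256 + 32, so 64^288 ≡ 400·368 ≡ 48 (mod 541)
R · y^e ≡ 73·48 = 3504 ≡ 258 (mod 541)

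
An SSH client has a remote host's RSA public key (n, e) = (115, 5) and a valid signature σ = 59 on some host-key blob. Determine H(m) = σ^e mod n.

4

Squares mod 115: σ^1≡59, σ^2≡31, σ^4≡41
5 = 4 + 1, so σ^5 ≡ 41·59 ≡ 4 (mod 115)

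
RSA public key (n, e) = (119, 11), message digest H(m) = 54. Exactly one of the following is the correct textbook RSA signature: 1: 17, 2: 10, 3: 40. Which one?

2

Candidate 1: Squares mod 119: 17^1≡17, 17^2≡51, 17^4≡102, 17^8≡51; 11 = 8 + 2 + 1, so 17^11 ≡ 51·51·17 ≡ 68 (mod 119)
Candidate 2: Squares mod 119: 10^1≡10, 10^2≡100, 10^4≡4, 10^8≡16; 11 = 8 + 2 + 1, so 10^11 ≡ 16·100·10 ≡ 54 (mod 119)
  → matches H(m) = 54
Candidate 3: Squares mod 119: 40^1≡40, 40^2≡53, 40^4≡72, 40^8≡67; 11 = 8 + 2 + 1, so 40^11 ≡ 67·53·40 ≡ 73 (mod 119)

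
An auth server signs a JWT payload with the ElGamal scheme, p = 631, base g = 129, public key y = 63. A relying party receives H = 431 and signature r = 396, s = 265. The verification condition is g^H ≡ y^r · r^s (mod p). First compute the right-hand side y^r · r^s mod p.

467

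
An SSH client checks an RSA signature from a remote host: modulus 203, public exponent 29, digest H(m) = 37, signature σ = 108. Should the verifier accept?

reject

σ^2 ≡ 108^2 = 11664 ≡ 93
σ^4 ≡ 93^2 = 8649 ≡ 123
σ^8 ≡ 123^2 = 15129 ≡ 107
σ^16 ≡ 107^2 = 11449 ≡ 81
29 = 16 + 8 + 4 + 1, so σ^29 ≡ 81·107·123·108 ≡ 166 (mod 203)
σ^29 mod 203 = 166, but H(m) = 37.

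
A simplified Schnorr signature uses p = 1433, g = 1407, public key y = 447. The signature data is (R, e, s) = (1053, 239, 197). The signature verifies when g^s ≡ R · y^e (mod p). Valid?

yes

g^s mod p:
1407^2 = 1979649 ≡ 676
1407^4 ≡ 676^2 = 456976 ≡ 1282
1407^8 ≡ 1282^2 = 1643524 ≡ 1306
1407^16 ≡ 1306^2 = 1705636 ≡ 366
1407^32 ≡ 366^2 = 133956 ≡ 687
1407^64 ≡ 687^2 = 471969 ≡ 512
1407^128 ≡ 512^2 = 262144 ≡ 1338
197 = 128 + 64 + 4 + 1, so 1407^197 ≡ 1338·512·1282·1407 ≡ 940 (mod 1433)
R · y^e mod p:
447^2 = 199809 ≡ 622
447^4 ≡ 622^2 = 386884 ≡ 1407
447^8 ≡ 1407^2 = 1979649 ≡ 676
447^16 ≡ 676^2 = 456976 ≡ 1282
447^32 ≡ 1282^2 = 1643524 ≡ 1306
447^64 ≡ 1306^2 = 1705636 ≡ 366
447^128 ≡ 366^2 = 133956 ≡ 687
239 = 128 + 64 + 32 + 8 + 4 + 2 + 1, so 447^239 ≡ 687·366·1306·676·1407·622·447 ≡ 978 (mod 1433)
1053·978 = 1029834 ≡ 940 (mod 1433)
940 ≡ 940 (mod 1433); signature holds.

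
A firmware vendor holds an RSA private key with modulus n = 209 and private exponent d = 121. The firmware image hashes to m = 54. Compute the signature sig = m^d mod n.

m^2 ≡ 54^2 = 2916 ≡ 199
m^4 ≡ 199^2 = 39601 ≡ 100
m^8 ≡ 100^2 = 10000 ≡ 177
m^16 ≡ 177^2 = 31329 ≡ 188
m^32 ≡ 188^2 = 35344 ≡ 23
m^64 ≡ 23^2 = 529 ≡ 111
121 = 64 + 32 + 16 + 8 + 1, so m^121 ≡ 111·23·188·177·54 ≡ 43 (mod 209)

43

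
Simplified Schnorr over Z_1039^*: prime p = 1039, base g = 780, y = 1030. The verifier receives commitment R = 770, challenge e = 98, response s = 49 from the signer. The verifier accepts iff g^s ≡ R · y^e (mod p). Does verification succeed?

passes

g^s mod p:
780^49 mod 1039 = 806
R · y^e mod p:
1030^98 mod 1039 = 306
770·306 = 235620 ≡ 806 (mod 1039)
806 ≡ 806 (mod 1039); signature holds.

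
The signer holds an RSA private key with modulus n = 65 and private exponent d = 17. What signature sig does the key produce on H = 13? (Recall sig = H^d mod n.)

H^2 ≡ 13^2 = 169 ≡ 39
H^4 ≡ 39^2 = 1521 ≡ 26
H^8 ≡ 26^2 = 676 ≡ 26
H^16 ≡ 26^2 = 676 ≡ 26
17 = 16 + 1, so H^17 ≡ 26·13 ≡ 13 (mod 65)

13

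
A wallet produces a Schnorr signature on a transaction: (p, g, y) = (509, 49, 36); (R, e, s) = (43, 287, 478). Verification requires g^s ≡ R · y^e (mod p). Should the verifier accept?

reject

g^s mod p:
Squares mod 509: 49^1≡49, 49^2≡365, 49^4≡376, 49^8≡383, 49^16≡97, 49^32≡247, 49^64≡438, 49^128≡460, 49^256≡365
478 = 256 + 128 + 64 + 16 + 8 + 4 + 2, so 49^478 ≡ 365·460·438·97·383·376·365 ≡ 121 (mod 509)
R · y^e mod p:
Squares mod 509: 36^1≡36, 36^2≡278, 36^4≡425, 36^8≡439, 36^16≡319, 36^32≡470, 36^64≡503, 36^128≡36, 36^256≡278
287 = 256 + 16 + 8 + 4 + 2 + 1, so 36^287 ≡ 278·319·439·425·278·36 ≡ 123 (mod 509)
43·123 = 5289 ≡ 199 (mod 509)
121 ≠ 199; the check fails.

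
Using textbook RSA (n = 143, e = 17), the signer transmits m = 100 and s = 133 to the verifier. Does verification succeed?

passes

s^2 ≡ 133^2 = 17689 ≡ 100
s^4 ≡ 100^2 = 10000 ≡ 133
s^8 ≡ 133^2 = 17689 ≡ 100
s^16 ≡ 100^2 = 10000 ≡ 133
17 = 16 + 1, so s^17 ≡ 133·133 ≡ 100 (mod 143)
s^17 mod 143 = 100 matches m.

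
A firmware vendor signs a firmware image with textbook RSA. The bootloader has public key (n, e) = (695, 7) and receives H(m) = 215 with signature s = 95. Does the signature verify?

verifies

s^2 ≡ 95^2 = 9025 ≡ 685
s^4 ≡ 685^2 = 469225 ≡ 100
7 = 4 + 2 + 1, so s^7 ≡ 100·685·95 ≡ 215 (mod 695)
Since 215 equals the digest 215, verification succeeds.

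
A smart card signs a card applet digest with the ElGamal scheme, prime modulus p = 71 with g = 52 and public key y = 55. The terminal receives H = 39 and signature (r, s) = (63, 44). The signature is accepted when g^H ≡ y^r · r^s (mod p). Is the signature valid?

valid

Left side g^H mod p:
52^2 = 2704 ≡ 6
52^4 ≡ 6^2 = 36
52^8 ≡ 36^2 = 1296 ≡ 18
52^16 ≡ 18^2 = 324 ≡ 40
52^32 ≡ 40^2 = 1600 ≡ 38
39 = 32 + 4 + 2 + 1, so 52^39 ≡ 38·36·6·52 ≡ 35 (mod 71)
Right side y^r · r^s mod p:
55^2 = 3025 ≡ 43
55^4 ≡ 43^2 = 1849 ≡ 3
55^8 ≡ 3^2 = 9
55^16 ≡ 9^2 = 81 ≡ 10
55^32 ≡ 10^2 = 100 ≡ 29
63 = 32 + 16 + 8 + 4 + 2 + 1, so 55^63 ≡ 29·10·9·3·43·55 ≡ 14 (mod 71)
63^2 = 3969 ≡ 64
63^4 ≡ 64^2 = 4096 ≡ 49
63^8 ≡ 49^2 = 2401 ≡ 58
63^16 ≡ 58^2 = 3364 ≡ 27
63^32 ≡ 27^2 = 729 ≡ 19
44 = 32 + 8 + 4, so 63^44 ≡ 19·58·49 ≡ 38 (mod 71)
14·38 = 532 ≡ 35 (mod 71)
35 ≡ 35 (mod 71), so the signature is genuine.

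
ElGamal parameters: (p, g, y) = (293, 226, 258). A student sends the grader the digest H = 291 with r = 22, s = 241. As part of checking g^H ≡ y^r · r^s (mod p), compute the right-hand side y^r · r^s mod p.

258

258^22 mod 293 = 36
22^241 mod 293 = 56
y^r · r^s ≡ 36·56 = 2016 ≡ 258 (mod 293)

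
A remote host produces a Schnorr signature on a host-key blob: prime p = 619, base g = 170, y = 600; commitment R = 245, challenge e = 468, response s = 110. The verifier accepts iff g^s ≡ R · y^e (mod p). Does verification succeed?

g^s mod p:
170^110 mod 619 = 404
R · y^e mod p:
600^468 mod 619 = 196
245·196 = 48020 ≡ 357 (mod 619)
404 ≠ 357; the check fails.

fails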